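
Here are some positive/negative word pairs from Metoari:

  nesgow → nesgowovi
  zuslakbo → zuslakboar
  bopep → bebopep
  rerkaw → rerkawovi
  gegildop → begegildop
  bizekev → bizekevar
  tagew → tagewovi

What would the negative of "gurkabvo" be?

gurkabvoar

gegildop and nesgow both have last vowel 'o' yet inflect differently (begegildop, nesgowovi), so the last vowel is not what conditions the rule; the final letter is.
"gurkabvo" ends in -o. The one such stem in the data (zuslakbo → zuslakboar) adds -ar, so the same rule applies.
So gurkabvo → gurkabvoar.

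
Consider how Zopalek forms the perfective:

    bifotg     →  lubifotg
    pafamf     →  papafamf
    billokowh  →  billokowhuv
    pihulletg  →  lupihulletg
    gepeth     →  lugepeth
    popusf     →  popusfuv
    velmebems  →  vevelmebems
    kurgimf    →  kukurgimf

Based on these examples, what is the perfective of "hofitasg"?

hofitasguv

gepeth and billokowh both end in -h yet inflect differently (lugepeth, billokowhuv), so the final letter is not what conditions the rule; the second-to-last letter is.
"hofitasg" has second-to-last letter 's'. The one such stem in the data (popusf → popusfuv) adds -uv, so the same rule applies.
So hofitasg → hofitasguv.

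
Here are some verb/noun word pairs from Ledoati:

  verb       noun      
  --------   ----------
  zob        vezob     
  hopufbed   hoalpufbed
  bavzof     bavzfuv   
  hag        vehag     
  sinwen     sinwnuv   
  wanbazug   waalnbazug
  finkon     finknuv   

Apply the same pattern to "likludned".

hag and wanbazug both end in -g yet inflect differently (vehag, waalnbazug), so the final letter is not what conditions the rule; the number of vowels is.
"likludned" has 3 vowels. The stems with 3 vowels (wanbazug → waalnbazug, hopufbed → hoalpufbed) insert -al- after the first vowel.
So likludned → lialkludned.

lialkludned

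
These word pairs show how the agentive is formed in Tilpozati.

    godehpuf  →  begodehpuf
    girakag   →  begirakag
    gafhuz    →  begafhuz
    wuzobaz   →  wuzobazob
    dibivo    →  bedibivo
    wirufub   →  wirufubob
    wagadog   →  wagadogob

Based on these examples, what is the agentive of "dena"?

bedena

"dena" begins with d-. The one such stem in the data (dibivo → bedibivo) adds the prefix be-, so the same rule applies.
So dena → bedena.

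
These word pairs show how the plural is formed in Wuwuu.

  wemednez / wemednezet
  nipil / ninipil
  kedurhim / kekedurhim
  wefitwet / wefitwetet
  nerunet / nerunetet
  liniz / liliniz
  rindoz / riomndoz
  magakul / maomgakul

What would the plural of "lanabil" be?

wemednez and liniz both end in -z yet inflect differently (wemednezet, liliniz), so the final letter is not what conditions the rule; the last vowel is.
"lanabil" has last vowel 'i'. The stems whose last vowel is 'i' (kedurhim → kekedurhim, liniz → liliniz, nipil → ninipil) repeat the first consonant+vowel as a prefix.
The other patterns: stems whose last vowel is 'e' add -et; stems whose last vowel is 'o' or 'u' insert -om- after the first vowel.
So lanabil → lalanabil.

lalanabil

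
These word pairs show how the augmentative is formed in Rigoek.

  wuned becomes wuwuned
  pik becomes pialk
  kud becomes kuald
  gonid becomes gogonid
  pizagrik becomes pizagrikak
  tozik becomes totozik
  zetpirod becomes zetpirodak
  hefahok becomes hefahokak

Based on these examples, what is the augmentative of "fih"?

pik and tozik both end in -k yet inflect differently (pialk, totozik), so the final letter is not what conditions the rule; the number of vowels is.
"fih" has 1 vowel. The stems with 1 vowel (pik → pialk, kud → kuald) insert -al- after the first vowel.
The other patterns: stems with 2 vowels repeat the first consonant+vowel as a prefix; stems with 3 vowels add -ak.
So fih → fialh.

fialh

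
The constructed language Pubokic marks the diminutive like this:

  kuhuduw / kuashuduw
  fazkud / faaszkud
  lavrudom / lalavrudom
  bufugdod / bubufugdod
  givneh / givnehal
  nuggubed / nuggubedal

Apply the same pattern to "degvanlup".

deasgvanlup

fazkud and bufugdod both end in -d yet inflect differently (faaszkud, bubufugdod), so the final letter is not what conditions the rule; the last vowel is.
"degvanlup" has last vowel 'u'. The stems whose last vowel is 'u' (kuhuduw → kuashuduw, fazkud → faaszkud) insert -as- after the first vowel.
So degvanlup → deasgvanlup.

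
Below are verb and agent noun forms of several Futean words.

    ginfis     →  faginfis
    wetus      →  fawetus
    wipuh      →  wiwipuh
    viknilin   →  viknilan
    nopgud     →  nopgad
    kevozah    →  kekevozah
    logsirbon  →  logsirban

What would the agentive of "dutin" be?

wetus and wipuh both have last vowel 'u' yet inflect differently (fawetus, wiwipuh), so the last vowel is not what conditions the rule; the final letter is.
"dutin" ends in -n. The stems ending in -n (viknilin → viknilan, logsirbon → logsirban) change the last vowel to 'a'.
The other patterns: stems ending in -s add the prefix fa-; stems ending in -h repeat the first consonant+vowel as a prefix.
So dutin → dutan.

dutan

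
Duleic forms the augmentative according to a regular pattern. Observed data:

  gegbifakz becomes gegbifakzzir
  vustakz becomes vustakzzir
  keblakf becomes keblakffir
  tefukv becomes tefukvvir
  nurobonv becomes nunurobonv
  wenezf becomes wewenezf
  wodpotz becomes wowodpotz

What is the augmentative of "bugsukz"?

bugsukzzir

"bugsukz" has second-to-last letter 'k'. The stems whose second-to-last letter is 'k' (gegbifakz → gegbifakzzir, vustakz → vustakzzir, keblakf → keblakffir) double the final consonant and add -ir.
The other pattern: stems whose second-to-last letter is 'n', 't' or 'z' repeat the first consonant+vowel as a prefix.
So bugsukz → bugsukzzir.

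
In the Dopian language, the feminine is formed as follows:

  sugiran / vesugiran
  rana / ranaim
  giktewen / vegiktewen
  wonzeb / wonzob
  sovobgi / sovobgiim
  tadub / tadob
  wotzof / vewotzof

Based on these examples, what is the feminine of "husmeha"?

rana and sugiran both have last vowel 'a' yet inflect differently (ranaim, vesugiran), so the last vowel is not what conditions the rule; the final letter is.
"husmeha" ends in -a. The one such stem in the data (rana → ranaim) adds -im, so the same rule applies.
So husmeha → husmehaim.

husmehaim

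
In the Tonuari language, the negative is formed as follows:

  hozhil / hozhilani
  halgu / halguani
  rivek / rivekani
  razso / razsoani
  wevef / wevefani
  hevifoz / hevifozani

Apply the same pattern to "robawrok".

robawrokani

Every pair shown (hozhil → hozhilani, halgu → halguani, rivek → rivekani, …) follows the same rule: add -ani.
So robawrok → robawrokani.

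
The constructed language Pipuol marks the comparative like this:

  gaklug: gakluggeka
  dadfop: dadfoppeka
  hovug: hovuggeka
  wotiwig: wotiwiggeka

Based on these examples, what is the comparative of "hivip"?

Every pair shown (gaklug → gakluggeka, dadfop → dadfoppeka, hovug → hovuggeka, …) follows the same rule: double the final consonant and add -eka.
So hivip → hivippeka.

hivippeka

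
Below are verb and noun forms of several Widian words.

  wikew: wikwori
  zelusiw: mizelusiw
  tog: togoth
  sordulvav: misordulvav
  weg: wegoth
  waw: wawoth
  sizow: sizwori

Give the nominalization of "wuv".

wuvoth

waw and wikew both end in -w yet inflect differently (wawoth, wikwori), so the final letter is not what conditions the rule; the number of vowels is.
"wuv" has 1 vowel. The stems with 1 vowel (waw → wawoth, weg → wegoth, tog → togoth) add -oth.
The other patterns: stems with 2 vowels delete the last vowel and add -ori; stems with 3 vowels add the prefix mi-.
So wuv → wuvoth.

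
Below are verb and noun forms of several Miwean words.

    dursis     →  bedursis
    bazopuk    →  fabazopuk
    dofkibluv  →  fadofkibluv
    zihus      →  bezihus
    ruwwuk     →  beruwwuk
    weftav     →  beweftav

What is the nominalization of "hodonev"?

"hodonev" has 3 vowels. The stems with 3 vowels (dofkibluv → fadofkibluv, bazopuk → fabazopuk) add the prefix fa-.
The other pattern: stems with 2 vowels add the prefix be-.
So hodonev → fahodonev.

fahodonev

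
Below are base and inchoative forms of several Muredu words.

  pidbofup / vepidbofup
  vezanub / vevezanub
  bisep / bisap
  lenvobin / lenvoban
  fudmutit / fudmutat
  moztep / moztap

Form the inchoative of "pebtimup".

pidbofup and bisep both end in -p yet inflect differently (vepidbofup, bisap), so the final letter is not what conditions the rule; the last vowel is.
"pebtimup" has last vowel 'u'. The stems whose last vowel is 'u' (pidbofup → vepidbofup, vezanub → vevezanub) add the prefix ve-.
The other pattern: stems whose last vowel is 'e' or 'i' change the last vowel to 'a'.
So pebtimup → vepebtimup.

vepebtimup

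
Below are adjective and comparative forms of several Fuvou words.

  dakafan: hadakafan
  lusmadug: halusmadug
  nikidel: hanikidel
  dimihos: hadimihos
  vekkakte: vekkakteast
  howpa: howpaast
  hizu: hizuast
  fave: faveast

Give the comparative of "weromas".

nikidel and vekkakte both have last vowel 'e' yet inflect differently (hanikidel, vekkakteast), so the last vowel is not what conditions the rule; whether the stem ends in a vowel or a consonant is.
"weromas" ends in a consonant. The stems ending in a consonant (dakafan → hadakafan, lusmadug → halusmadug, nikidel → hanikidel) add the prefix ha-.
The other pattern: stems ending in a vowel add -ast.
So weromas → haweromas.

haweromas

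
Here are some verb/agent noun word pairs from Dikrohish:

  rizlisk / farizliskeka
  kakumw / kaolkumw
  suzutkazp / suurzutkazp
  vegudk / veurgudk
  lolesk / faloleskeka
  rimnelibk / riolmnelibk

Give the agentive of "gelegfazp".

rimnelibk and lolesk both end in -k yet inflect differently (riolmnelibk, faloleskeka), so the final letter is not what conditions the rule; the second-to-last letter is.
"gelegfazp" has second-to-last letter 'z'. The one such stem in the data (suzutkazp → suurzutkazp) inserts -ur- after the first vowel (as does vegudk), so the same rule applies.
So gelegfazp → geurlegfazp.

geurlegfazp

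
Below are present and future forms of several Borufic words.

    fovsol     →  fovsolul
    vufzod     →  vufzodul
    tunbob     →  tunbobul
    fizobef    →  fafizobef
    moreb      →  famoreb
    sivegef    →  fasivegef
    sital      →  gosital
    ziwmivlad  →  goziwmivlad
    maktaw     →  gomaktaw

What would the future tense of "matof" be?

matoful

tunbob and moreb both end in -b yet inflect differently (tunbobul, famoreb), so the final letter is not what conditions the rule; the last vowel is.
"matof" has last vowel 'o'. The stems whose last vowel is 'o' (fovsol → fovsolul, vufzod → vufzodul, tunbob → tunbobul) add -ul.
The other patterns: stems whose last vowel is 'e' add the prefix fa-; stems whose last vowel is 'a' add the prefix go-.
So matof → matoful.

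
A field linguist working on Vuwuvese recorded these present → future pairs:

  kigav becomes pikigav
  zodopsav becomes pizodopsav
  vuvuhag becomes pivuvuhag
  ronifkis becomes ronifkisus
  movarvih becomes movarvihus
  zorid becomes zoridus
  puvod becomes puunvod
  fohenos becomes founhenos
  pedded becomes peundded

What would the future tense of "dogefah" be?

pidogefah

zorid and puvod both end in -d yet inflect differently (zoridus, puunvod), so the final letter is not what conditions the rule; the last vowel is.
"dogefah" has last vowel 'a'. The stems whose last vowel is 'a' (kigav → pikigav, zodopsav → pizodopsav, vuvuhag → pivuvuhag) add the prefix pi-.
So dogefah → pidogefah.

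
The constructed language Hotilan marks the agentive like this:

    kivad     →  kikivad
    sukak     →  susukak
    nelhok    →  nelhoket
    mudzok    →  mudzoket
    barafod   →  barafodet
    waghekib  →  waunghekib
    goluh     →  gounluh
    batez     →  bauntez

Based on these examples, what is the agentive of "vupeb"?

vuunpeb

"vupeb" has last vowel 'e'. The one such stem in the data (batez → bauntez) inserts -un- after the first vowel (as do waghekib, goluh), so the same rule applies.
So vupeb → vuunpeb.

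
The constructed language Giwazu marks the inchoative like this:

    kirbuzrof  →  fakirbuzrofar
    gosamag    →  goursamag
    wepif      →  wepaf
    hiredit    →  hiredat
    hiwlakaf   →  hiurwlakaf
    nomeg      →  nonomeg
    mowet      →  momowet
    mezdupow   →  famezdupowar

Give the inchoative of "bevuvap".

kirbuzrof and hiwlakaf both end in -f yet inflect differently (fakirbuzrofar, hiurwlakaf), so the final letter is not what conditions the rule; the last vowel is.
"bevuvap" has last vowel 'a'. The stems whose last vowel is 'a' (gosamag → goursamag, hiwlakaf → hiurwlakaf) insert -ur- after the first vowel.
So bevuvap → beurvuvap.

beurvuvap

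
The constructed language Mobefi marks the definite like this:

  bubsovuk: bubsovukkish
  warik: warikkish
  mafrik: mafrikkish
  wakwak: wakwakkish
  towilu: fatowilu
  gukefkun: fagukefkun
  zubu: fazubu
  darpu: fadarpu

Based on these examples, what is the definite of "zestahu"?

fazestahu

"zestahu" ends in -u. The stems ending in -u (towilu → fatowilu, zubu → fazubu, darpu → fadarpu) add the prefix fa-.
So zestahu → fazestahu.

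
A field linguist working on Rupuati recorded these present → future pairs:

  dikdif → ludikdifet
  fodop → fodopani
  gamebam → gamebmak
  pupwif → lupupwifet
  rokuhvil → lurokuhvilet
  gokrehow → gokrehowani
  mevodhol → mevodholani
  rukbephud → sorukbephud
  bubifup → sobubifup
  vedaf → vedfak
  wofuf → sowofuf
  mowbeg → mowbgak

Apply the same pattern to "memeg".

memgak

"memeg" has last vowel 'e'. The one such stem in the data (mowbeg → mowbgak) deletes the last vowel and adds -ak (as do vedaf, gamebam), so the same rule applies.
The other patterns: stems whose last vowel is 'o' add -ani; stems whose last vowel is 'i' add lu- … -et around the stem; stems whose last vowel is 'u' add the prefix so-.
So memeg → memgak.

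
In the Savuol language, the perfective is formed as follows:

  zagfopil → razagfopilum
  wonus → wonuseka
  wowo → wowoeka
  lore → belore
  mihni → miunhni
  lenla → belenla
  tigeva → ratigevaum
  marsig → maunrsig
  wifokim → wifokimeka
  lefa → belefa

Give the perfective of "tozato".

lefa and tigeva both end in -a yet inflect differently (belefa, ratigevaum), so the final letter is not what conditions the rule; the first letter is.
"tozato" begins with t-. The one such stem in the data (tigeva → ratigevaum) adds ra- … -um around the stem, so the same rule applies.
The other patterns: stems beginning with m- insert -un- after the first vowel; stems beginning with w- add -eka; stems beginning with l- add the prefix be-.
So tozato → ratozatoum.

ratozatoum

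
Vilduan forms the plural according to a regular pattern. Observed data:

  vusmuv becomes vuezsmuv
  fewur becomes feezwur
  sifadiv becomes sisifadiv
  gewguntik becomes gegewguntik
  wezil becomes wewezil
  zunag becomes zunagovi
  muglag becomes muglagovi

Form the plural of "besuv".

beezsuv

"besuv" has last vowel 'u'. The stems whose last vowel is 'u' (vusmuv → vuezsmuv, fewur → feezwur) insert -ez- after the first vowel.
The other patterns: stems whose last vowel is 'i' repeat the first consonant+vowel as a prefix; stems whose last vowel is 'a' add -ovi.
So besuv → beezsuv.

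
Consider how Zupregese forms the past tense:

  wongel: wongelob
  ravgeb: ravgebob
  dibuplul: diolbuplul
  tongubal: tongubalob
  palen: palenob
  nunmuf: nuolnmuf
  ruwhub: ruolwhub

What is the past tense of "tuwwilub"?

"tuwwilub" has last vowel 'u'. The stems whose last vowel is 'u' (ruwhub → ruolwhub, dibuplul → diolbuplul, nunmuf → nuolnmuf) insert -ol- after the first vowel.
So tuwwilub → tuolwwilub.

tuolwwilub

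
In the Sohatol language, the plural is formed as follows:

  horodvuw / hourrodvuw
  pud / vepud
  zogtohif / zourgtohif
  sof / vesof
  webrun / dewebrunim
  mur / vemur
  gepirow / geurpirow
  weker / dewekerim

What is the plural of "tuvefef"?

mur and weker both end in -r yet inflect differently (vemur, dewekerim), so the final letter is not what conditions the rule; the number of vowels is.
"tuvefef" has 3 vowels. The stems with 3 vowels (gepirow → geurpirow, zogtohif → zourgtohif, horodvuw → hourrodvuw) insert -ur- after the first vowel.
So tuvefef → tuurvefef.

tuurvefef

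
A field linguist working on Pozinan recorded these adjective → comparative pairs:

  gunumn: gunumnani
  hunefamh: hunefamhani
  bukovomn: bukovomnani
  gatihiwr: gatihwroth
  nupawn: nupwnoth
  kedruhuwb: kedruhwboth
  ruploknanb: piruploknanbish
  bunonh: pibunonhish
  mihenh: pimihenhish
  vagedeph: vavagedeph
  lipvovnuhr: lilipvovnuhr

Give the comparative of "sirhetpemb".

gunumn and nupawn both end in -n yet inflect differently (gunumnani, nupwnoth), so the final letter is not what conditions the rule; the second-to-last letter is.
"sirhetpemb" has second-to-last letter 'm'. The stems whose second-to-last letter is 'm' (gunumn → gunumnani, hunefamh → hunefamhani, bukovomn → bukovomnani) add -ani.
The other patterns: stems whose second-to-last letter is 'w' delete the last vowel and add -oth; stems whose second-to-last letter is 'n' add pi- … -ish around the stem; stems whose second-to-last letter is 'h' or 'p' repeat the first consonant+vowel as a prefix.
So sirhetpemb → sirhetpembani.

sirhetpembani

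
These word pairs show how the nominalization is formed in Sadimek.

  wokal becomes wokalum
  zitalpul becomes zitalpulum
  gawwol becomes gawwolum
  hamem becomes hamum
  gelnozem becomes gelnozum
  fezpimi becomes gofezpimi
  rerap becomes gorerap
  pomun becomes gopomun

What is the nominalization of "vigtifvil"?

wokal and rerap both have last vowel 'a' yet inflect differently (wokalum, gorerap), so the last vowel is not what conditions the rule; the final letter is.
"vigtifvil" ends in -l. The stems ending in -l (wokal → wokalum, zitalpul → zitalpulum, gawwol → gawwolum) add -um.
So vigtifvil → vigtifvilum.

vigtifvilum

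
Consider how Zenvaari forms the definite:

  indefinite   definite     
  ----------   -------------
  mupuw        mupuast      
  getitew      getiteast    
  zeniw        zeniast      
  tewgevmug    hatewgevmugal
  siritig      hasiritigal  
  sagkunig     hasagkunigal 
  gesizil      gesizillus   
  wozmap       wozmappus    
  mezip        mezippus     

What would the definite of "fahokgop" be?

mupuw and tewgevmug both have last vowel 'u' yet inflect differently (mupuast, hatewgevmugal), so the last vowel is not what conditions the rule; the final letter is.
"fahokgop" ends in -p. The stems ending in -p (wozmap → wozmappus, mezip → mezippus) double the final consonant and add -us.
The other patterns: stems ending in -w drop the final letter and add -ast; stems ending in -g add ha- … -al around the stem.
So fahokgop → fahokgoppus.

fahokgoppus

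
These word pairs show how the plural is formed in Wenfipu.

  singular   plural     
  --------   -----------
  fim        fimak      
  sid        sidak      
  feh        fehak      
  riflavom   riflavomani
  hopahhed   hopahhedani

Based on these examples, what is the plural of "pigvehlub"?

pigvehlubani

"pigvehlub" has 3 vowels. The stems with 3 vowels (riflavom → riflavomani, hopahhed → hopahhedani) add -ani.
The other pattern: stems with 1 vowel add -ak.
So pigvehlub → pigvehlubani.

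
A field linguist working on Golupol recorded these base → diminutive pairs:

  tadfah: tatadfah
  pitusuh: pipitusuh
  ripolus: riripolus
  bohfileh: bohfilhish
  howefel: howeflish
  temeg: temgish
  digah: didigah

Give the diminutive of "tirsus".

titirsus

"tirsus" has last vowel 'u'. The stems whose last vowel is 'u' (pitusuh → pipitusuh, ripolus → riripolus) repeat the first consonant+vowel as a prefix.
So tirsus → titirsus.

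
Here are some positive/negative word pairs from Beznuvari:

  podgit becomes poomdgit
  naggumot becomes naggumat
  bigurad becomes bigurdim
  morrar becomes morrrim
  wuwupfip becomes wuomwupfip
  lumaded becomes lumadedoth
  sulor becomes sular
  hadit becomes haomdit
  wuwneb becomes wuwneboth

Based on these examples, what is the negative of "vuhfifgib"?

vuomhfifgib

morrar and sulor both end in -r yet inflect differently (morrrim, sular), so the final letter is not what conditions the rule; the last vowel is.
"vuhfifgib" has last vowel 'i'. The stems whose last vowel is 'i' (wuwupfip → wuomwupfip, hadit → haomdit, podgit → poomdgit) insert -om- after the first vowel.
So vuhfifgib → vuomhfifgib.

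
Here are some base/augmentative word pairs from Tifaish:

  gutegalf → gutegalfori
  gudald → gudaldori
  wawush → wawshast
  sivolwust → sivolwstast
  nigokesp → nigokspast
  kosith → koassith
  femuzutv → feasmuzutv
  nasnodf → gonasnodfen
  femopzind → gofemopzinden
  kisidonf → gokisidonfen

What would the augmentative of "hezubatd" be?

wawush and kosith both end in -h yet inflect differently (wawshast, koassith), so the final letter is not what conditions the rule; the second-to-last letter is.
"hezubatd" has second-to-last letter 't'. The stems whose second-to-last letter is 't' (kosith → koassith, femuzutv → feasmuzutv) insert -as- after the first vowel.
So hezubatd → heaszubatd.

heaszubatd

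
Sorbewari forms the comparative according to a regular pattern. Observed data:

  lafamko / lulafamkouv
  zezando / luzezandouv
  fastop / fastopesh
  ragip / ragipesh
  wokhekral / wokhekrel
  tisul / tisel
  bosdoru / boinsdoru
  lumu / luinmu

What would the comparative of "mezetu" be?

meinzetu

lafamko and fastop both have last vowel 'o' yet inflect differently (lulafamkouv, fastopesh), so the last vowel is not what conditions the rule; the final letter is.
"mezetu" ends in -u. The stems ending in -u (bosdoru → boinsdoru, lumu → luinmu) insert -in- after the first vowel.
So mezetu → meinzetu.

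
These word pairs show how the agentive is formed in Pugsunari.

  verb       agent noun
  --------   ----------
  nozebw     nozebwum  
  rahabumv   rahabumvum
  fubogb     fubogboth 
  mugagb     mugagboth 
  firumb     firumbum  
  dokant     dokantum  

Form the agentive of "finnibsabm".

finnibsabmum

fubogb and firumb both end in -b yet inflect differently (fubogboth, firumbum), so the final letter is not what conditions the rule; the second-to-last letter is.
"finnibsabm" has second-to-last letter 'b'. The one such stem in the data (nozebw → nozebwum) adds -um, so the same rule applies.
So finnibsabm → finnibsabmum.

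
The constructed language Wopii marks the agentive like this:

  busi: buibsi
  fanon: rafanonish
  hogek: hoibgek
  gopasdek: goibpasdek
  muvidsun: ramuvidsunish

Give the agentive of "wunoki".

wuibnoki

fanon and busi both have 2 vowels yet inflect differently (rafanonish, buibsi), so the number of vowels is not what conditions the rule; the final letter is.
"wunoki" ends in -i. The one such stem in the data (busi → buibsi) inserts -ib- after the first vowel (as do gopasdek, hogek), so the same rule applies.
The other pattern: stems ending in -n add ra- … -ish around the stem.
So wunoki → wuibnoki.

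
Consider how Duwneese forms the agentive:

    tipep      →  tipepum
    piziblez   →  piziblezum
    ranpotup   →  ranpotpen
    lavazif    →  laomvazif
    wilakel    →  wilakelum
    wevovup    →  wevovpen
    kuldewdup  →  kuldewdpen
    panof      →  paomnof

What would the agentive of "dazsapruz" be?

tipep and ranpotup both end in -p yet inflect differently (tipepum, ranpotpen), so the final letter is not what conditions the rule; the last vowel is.
"dazsapruz" has last vowel 'u'. The stems whose last vowel is 'u' (ranpotup → ranpotpen, wevovup → wevovpen, kuldewdup → kuldewdpen) delete the last vowel and add -en.
The other patterns: stems whose last vowel is 'e' add -um; stems whose last vowel is 'i' or 'o' insert -om- after the first vowel.
So dazsapruz → dazsaprzen.

dazsaprzen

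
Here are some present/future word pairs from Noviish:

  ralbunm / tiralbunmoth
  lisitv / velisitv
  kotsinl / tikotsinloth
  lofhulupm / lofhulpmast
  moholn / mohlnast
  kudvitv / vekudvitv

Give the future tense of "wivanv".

"wivanv" has second-to-last letter 'n'. The stems whose second-to-last letter is 'n' (kotsinl → tikotsinloth, ralbunm → tiralbunmoth) add ti- … -oth around the stem.
So wivanv → tiwivanvoth.

tiwivanvoth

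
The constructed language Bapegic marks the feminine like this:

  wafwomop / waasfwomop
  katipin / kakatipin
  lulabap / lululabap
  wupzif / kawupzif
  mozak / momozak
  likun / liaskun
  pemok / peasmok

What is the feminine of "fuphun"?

fuasphun

lulabap and wafwomop both end in -p yet inflect differently (lululabap, waasfwomop), so the final letter is not what conditions the rule; the last vowel is.
"fuphun" has last vowel 'u'. The one such stem in the data (likun → liaskun) inserts -as- after the first vowel (as do wafwomop, pemok), so the same rule applies.
The other patterns: stems whose last vowel is 'i' add the prefix ka-; stems whose last vowel is 'a' repeat the first consonant+vowel as a prefix.
So fuphun → fuasphun.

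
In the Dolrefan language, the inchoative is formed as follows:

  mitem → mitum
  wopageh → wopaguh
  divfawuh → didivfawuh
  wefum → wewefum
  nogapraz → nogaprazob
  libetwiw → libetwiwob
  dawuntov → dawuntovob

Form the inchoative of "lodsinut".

lolodsinut

"lodsinut" has last vowel 'u'. The stems whose last vowel is 'u' (divfawuh → didivfawuh, wefum → wewefum) repeat the first consonant+vowel as a prefix.
So lodsinut → lolodsinut.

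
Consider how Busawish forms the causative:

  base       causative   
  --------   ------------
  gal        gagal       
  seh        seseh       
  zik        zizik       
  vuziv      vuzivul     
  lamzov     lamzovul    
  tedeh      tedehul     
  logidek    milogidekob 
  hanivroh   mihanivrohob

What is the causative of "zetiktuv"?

seh and tedeh both end in -h yet inflect differently (seseh, tedehul), so the final letter is not what conditions the rule; the number of vowels is.
"zetiktuv" has 3 vowels. The stems with 3 vowels (logidek → milogidekob, hanivroh → mihanivrohob) add mi- … -ob around the stem.
The other patterns: stems with 1 vowel repeat the first consonant+vowel as a prefix; stems with 2 vowels add -ul.
So zetiktuv → mizetiktuvob.

mizetiktuvob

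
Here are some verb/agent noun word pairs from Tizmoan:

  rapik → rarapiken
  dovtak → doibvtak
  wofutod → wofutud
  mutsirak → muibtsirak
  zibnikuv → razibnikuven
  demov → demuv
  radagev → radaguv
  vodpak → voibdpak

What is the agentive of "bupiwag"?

rapik and mutsirak both end in -k yet inflect differently (rarapiken, muibtsirak), so the final letter is not what conditions the rule; the last vowel is.
"bupiwag" has last vowel 'a'. The stems whose last vowel is 'a' (mutsirak → muibtsirak, vodpak → voibdpak, dovtak → doibvtak) insert -ib- after the first vowel.
The other patterns: stems whose last vowel is 'i' or 'u' add ra- … -en around the stem; stems whose last vowel is 'e' or 'o' change the last vowel to 'u'.
So bupiwag → buibpiwag.

buibpiwag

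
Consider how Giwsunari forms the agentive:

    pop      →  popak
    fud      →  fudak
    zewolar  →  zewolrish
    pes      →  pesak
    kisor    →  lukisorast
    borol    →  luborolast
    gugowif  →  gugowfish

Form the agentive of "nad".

nadak

kisor and zewolar both end in -r yet inflect differently (lukisorast, zewolrish), so the final letter is not what conditions the rule; the number of vowels is.
"nad" has 1 vowel. The stems with 1 vowel (pes → pesak, pop → popak, fud → fudak) add -ak.
The other patterns: stems with 2 vowels add lu- … -ast around the stem; stems with 3 vowels delete the last vowel and add -ish.
So nad → nadak.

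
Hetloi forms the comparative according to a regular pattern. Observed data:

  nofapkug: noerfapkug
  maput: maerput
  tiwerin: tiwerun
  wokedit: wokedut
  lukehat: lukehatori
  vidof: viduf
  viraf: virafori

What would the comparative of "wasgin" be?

wasgun

"wasgin" has last vowel 'i'. The stems whose last vowel is 'i' (wokedit → wokedut, tiwerin → tiwerun) change the last vowel to 'u'.
So wasgin → wasgun.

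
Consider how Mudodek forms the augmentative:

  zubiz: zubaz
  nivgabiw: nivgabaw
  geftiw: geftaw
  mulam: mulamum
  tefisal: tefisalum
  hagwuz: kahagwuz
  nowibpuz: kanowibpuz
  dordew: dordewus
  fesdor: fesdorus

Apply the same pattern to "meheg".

mehegus

"meheg" has last vowel 'e'. The one such stem in the data (dordew → dordewus) adds -us, so the same rule applies.
The other patterns: stems whose last vowel is 'i' change the last vowel to 'a'; stems whose last vowel is 'a' add -um; stems whose last vowel is 'u' add the prefix ka-.
So meheg → mehegus.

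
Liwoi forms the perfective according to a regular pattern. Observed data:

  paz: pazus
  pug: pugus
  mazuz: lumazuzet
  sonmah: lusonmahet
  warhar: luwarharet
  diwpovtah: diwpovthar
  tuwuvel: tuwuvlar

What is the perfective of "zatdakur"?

zatdakrar

"zatdakur" has 3 vowels. The stems with 3 vowels (diwpovtah → diwpovthar, tuwuvel → tuwuvlar) delete the last vowel and add -ar.
The other patterns: stems with 1 vowel add -us; stems with 2 vowels add lu- … -et around the stem.
So zatdakur → zatdakrar.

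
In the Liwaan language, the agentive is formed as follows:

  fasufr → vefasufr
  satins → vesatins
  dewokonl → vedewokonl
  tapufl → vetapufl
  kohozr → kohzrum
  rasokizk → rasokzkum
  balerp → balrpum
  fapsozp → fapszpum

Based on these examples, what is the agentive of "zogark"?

fasufr and kohozr both end in -r yet inflect differently (vefasufr, kohzrum), so the final letter is not what conditions the rule; the second-to-last letter is.
"zogark" has second-to-last letter 'r'. The one such stem in the data (balerp → balrpum) deletes the last vowel and adds -um (as do kohozr, rasokizk), so the same rule applies.
So zogark → zogrkum.

zogrkum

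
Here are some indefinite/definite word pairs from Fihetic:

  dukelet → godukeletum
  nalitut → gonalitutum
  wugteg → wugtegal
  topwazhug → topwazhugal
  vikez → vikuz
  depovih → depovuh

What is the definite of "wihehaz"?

"wihehaz" ends in -z. The one such stem in the data (vikez → vikuz) changes the last vowel to 'u' (as does depovih), so the same rule applies.
So wihehaz → wihehuz.

wihehuz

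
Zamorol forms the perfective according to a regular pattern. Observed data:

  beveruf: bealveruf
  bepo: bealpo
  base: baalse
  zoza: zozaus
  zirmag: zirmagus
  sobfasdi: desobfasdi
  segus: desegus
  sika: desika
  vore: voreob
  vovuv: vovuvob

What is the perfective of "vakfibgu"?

vakfibguob

zoza and sika both end in -a yet inflect differently (zozaus, desika), so the final letter is not what conditions the rule; the first letter is.
"vakfibgu" begins with v-. The stems beginning with v- (vore → voreob, vovuv → vovuvob) add -ob.
The other patterns: stems beginning with b- insert -al- after the first vowel; stems beginning with z- add -us; stems beginning with s- add the prefix de-.
So vakfibgu → vakfibguob.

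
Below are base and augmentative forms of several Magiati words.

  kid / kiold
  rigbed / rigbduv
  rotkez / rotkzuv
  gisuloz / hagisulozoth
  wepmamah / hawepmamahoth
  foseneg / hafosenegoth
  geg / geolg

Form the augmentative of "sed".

kid and rigbed both end in -d yet inflect differently (kiold, rigbduv), so the final letter is not what conditions the rule; the number of vowels is.
"sed" has 1 vowel. The stems with 1 vowel (kid → kiold, geg → geolg) insert -ol- after the first vowel.
The other patterns: stems with 2 vowels delete the last vowel and add -uv; stems with 3 vowels add ha- … -oth around the stem.
So sed → seold.

seold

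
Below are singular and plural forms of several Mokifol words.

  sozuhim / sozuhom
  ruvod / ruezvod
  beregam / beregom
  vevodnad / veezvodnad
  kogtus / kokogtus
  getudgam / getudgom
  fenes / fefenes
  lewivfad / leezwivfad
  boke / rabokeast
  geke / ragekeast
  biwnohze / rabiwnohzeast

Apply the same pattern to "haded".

beregam and vevodnad both have last vowel 'a' yet inflect differently (beregom, veezvodnad), so the last vowel is not what conditions the rule; the final letter is.
"haded" ends in -d. The stems ending in -d (ruvod → ruezvod, vevodnad → veezvodnad, lewivfad → leezwivfad) insert -ez- after the first vowel.
So haded → haezded.

haezded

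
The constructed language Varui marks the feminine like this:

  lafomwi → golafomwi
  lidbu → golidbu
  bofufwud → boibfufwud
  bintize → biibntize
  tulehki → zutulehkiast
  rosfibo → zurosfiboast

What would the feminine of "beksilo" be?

beibksilo

lafomwi and tulehki both end in -i yet inflect differently (golafomwi, zutulehkiast), so the final letter is not what conditions the rule; the first letter is.
"beksilo" begins with b-. The stems beginning with b- (bofufwud → boibfufwud, bintize → biibntize) insert -ib- after the first vowel.
So beksilo → beibksilo.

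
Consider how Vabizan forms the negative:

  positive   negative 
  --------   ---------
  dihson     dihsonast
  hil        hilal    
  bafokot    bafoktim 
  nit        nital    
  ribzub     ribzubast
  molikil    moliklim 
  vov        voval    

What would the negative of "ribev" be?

ribevast

nit and bafokot both end in -t yet inflect differently (nital, bafoktim), so the final letter is not what conditions the rule; the number of vowels is.
"ribev" has 2 vowels. The stems with 2 vowels (dihson → dihsonast, ribzub → ribzubast) add -ast.
So ribev → ribevast.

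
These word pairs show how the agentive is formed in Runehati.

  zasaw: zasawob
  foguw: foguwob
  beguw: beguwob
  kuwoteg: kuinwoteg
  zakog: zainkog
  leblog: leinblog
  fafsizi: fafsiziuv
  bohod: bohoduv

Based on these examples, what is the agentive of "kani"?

zakog and bohod both have last vowel 'o' yet inflect differently (zainkog, bohoduv), so the last vowel is not what conditions the rule; the final letter is.
"kani" ends in -i. The one such stem in the data (fafsizi → fafsiziuv) adds -uv, so the same rule applies.
So kani → kaniuv.

kaniuv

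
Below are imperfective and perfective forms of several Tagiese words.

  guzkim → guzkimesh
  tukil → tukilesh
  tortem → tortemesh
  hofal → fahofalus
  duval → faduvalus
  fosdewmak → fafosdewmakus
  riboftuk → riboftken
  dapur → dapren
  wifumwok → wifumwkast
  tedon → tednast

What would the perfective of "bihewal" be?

fabihewalus

tukil and hofal both end in -l yet inflect differently (tukilesh, fahofalus), so the final letter is not what conditions the rule; the last vowel is.
"bihewal" has last vowel 'a'. The stems whose last vowel is 'a' (hofal → fahofalus, duval → faduvalus, fosdewmak → fafosdewmakus) add fa- … -us around the stem.
The other patterns: stems whose last vowel is 'e' or 'i' add -esh; stems whose last vowel is 'u' delete the last vowel and add -en; stems whose last vowel is 'o' delete the last vowel and add -ast.
So bihewal → fabihewalus.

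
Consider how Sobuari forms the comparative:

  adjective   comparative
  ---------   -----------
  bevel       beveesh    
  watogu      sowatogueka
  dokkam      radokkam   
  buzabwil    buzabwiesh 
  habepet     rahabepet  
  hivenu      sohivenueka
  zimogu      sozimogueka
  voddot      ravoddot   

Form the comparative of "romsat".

raromsat

"romsat" ends in -t. The stems ending in -t (habepet → rahabepet, voddot → ravoddot) add the prefix ra-.
The other patterns: stems ending in -u add so- … -eka around the stem; stems ending in -l drop the final letter and add -esh.
So romsat → raromsat.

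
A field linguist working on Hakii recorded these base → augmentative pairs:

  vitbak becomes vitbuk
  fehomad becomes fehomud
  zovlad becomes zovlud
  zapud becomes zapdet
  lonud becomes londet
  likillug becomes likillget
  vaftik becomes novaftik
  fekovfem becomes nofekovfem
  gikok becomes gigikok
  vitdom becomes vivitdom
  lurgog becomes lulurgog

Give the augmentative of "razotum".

razotmet

fehomad and zapud both end in -d yet inflect differently (fehomud, zapdet), so the final letter is not what conditions the rule; the last vowel is.
"razotum" has last vowel 'u'. The stems whose last vowel is 'u' (zapud → zapdet, lonud → londet, likillug → likillget) delete the last vowel and add -et.
So razotum → razotmet.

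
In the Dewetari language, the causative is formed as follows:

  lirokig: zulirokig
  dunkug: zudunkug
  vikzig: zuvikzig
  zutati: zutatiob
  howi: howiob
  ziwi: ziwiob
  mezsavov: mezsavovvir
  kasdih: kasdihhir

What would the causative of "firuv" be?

firuvvir

lirokig and zutati both have last vowel 'i' yet inflect differently (zulirokig, zutatiob), so the last vowel is not what conditions the rule; the final letter is.
"firuv" ends in -v. The one such stem in the data (mezsavov → mezsavovvir) doubles the final consonant and adds -ir (as does kasdih), so the same rule applies.
The other patterns: stems ending in -g add the prefix zu-; stems ending in -i add -ob.
So firuv → firuvvir.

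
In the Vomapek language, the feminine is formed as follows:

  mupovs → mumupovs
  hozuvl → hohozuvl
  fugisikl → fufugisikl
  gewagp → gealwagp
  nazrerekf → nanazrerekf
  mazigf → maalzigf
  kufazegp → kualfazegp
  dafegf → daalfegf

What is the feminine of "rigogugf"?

rialgogugf

mazigf and nazrerekf both end in -f yet inflect differently (maalzigf, nanazrerekf), so the final letter is not what conditions the rule; the second-to-last letter is.
"rigogugf" has second-to-last letter 'g'. The stems whose second-to-last letter is 'g' (mazigf → maalzigf, gewagp → gealwagp, dafegf → daalfegf) insert -al- after the first vowel.
So rigogugf → rialgogugf.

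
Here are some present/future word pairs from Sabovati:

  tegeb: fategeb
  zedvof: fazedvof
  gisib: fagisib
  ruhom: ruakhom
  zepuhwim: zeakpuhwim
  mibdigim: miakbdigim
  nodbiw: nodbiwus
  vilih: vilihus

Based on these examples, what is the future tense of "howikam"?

hoakwikam

"howikam" ends in -m. The stems ending in -m (ruhom → ruakhom, zepuhwim → zeakpuhwim, mibdigim → miakbdigim) insert -ak- after the first vowel.
The other patterns: stems ending in -b or -f add the prefix fa-; stems ending in -h or -w add -us.
So howikam → hoakwikam.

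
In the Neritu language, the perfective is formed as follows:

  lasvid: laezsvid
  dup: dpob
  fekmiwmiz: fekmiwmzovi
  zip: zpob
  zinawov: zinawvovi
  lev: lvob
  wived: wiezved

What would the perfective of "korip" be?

lev and zinawov both end in -v yet inflect differently (lvob, zinawvovi), so the final letter is not what conditions the rule; the number of vowels is.
"korip" has 2 vowels. The stems with 2 vowels (lasvid → laezsvid, wived → wiezved) insert -ez- after the first vowel.
The other patterns: stems with 1 vowel delete the last vowel and add -ob; stems with 3 vowels delete the last vowel and add -ovi.
So korip → koezrip.

koezrip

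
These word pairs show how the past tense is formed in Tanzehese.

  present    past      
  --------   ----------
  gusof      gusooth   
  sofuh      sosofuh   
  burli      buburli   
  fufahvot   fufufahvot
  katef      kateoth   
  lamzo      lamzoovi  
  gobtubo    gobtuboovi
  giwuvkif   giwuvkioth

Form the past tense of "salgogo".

"salgogo" ends in -o. The stems ending in -o (gobtubo → gobtuboovi, lamzo → lamzoovi) add -ovi.
The other patterns: stems ending in -f drop the final letter and add -oth; stems ending in -h, -i or -t repeat the first consonant+vowel as a prefix.
So salgogo → salgogoovi.

salgogoovi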